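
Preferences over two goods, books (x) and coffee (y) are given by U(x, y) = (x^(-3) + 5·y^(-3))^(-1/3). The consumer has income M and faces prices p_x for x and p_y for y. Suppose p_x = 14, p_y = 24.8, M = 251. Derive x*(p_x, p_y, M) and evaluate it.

x* = 5.4394

From the CES first-order condition, (1/5)·(y/x)^(4) = p_x/p_y.
Solve for the ratio: y/x = [5·p_x/p_y]^(0.25).
With the ratio pinned down, the budget gives x* = M/(p_x + p_y·(y/x)) and y* = (y/x)·x*.
Numerically y/x = 1.296169, so x* = 251/(14 + 24.8·1.296169) = 5.4394.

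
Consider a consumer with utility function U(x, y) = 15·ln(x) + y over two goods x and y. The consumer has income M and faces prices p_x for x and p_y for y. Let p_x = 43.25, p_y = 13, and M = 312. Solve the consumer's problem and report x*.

Set MRS = p_x/p_y: (15/x)/1 = p_x/p_y.
So x*(p_x,p_y) = 15·p_y/p_x, independent of income; and y* = (M − 15·p_y)/p_y.
At the given prices: x* = 15·13/43.25 = 4.5087.

x* = 4.5087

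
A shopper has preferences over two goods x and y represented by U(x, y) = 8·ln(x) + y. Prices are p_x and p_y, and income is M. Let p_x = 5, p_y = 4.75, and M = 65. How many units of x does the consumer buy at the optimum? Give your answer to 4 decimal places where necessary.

Set MRS = p_x/p_y: (8/x)/1 = p_x/p_y.
So x*(p_x,p_y) = 8·p_y/p_x, independent of income; and y* = (M − 8·p_y)/p_y.
At the given prices: x* = 8·4.75/5 = 7.6.

x* = 7.6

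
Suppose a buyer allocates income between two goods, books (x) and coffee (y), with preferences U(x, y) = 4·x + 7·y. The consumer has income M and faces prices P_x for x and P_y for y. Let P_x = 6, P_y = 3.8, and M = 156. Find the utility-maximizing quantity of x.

y gives more utility per dollar, so spend all income on y: y* = M/P_y, x* = 0.
Numerically: x* = 0, y* = 41.0526.

x* = 0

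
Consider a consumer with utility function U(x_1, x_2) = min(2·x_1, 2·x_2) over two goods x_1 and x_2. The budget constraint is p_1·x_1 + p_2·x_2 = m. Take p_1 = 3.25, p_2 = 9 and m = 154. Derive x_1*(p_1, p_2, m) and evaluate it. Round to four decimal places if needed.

Demand: x_1*(p_1,p_2,m) = 2·m/(2·p_1 + 2·p_2), x_2* = 2·m/(2·p_1 + 2·p_2).
Here 2·3.25 + 2·9 = 24.5, giving x_1* = 12.5714.

x_1* = 12.5714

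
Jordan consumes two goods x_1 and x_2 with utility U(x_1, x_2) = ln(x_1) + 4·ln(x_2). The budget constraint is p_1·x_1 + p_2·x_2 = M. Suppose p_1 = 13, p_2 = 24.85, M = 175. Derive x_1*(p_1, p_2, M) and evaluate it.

MU_x_1/MU_x_2 = (x_2)/(4·x_1); tangency sets this equal to p_1/p_2.
So p_2·x_2 = 4·p_1·x_1; combined with the budget, a share 0.2 of income goes to x_1.
Demand: x_1*(p_1,p_2,M) = 0.2·M/p_1 and x_2* = 0.8·M/p_2.
At p_1=13, p_2=24.85, M=175: x_1* = 0.2·175/13 = 2.6923.

x_1* = 2.6923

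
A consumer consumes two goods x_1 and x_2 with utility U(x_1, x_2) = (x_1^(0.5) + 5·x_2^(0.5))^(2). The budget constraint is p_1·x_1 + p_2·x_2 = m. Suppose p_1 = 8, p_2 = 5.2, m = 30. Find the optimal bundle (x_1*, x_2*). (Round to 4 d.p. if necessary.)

x_1* = 0.095, x_2* = 5.623

MU_x_1 ∝ x_1^(-0.5), MU_x_2 ∝ 5·x_2^(-0.5), so MRS = (1/5)·(x_2/x_1)^(0.5) = p_1/p_2.
Solve for the ratio: x_2/x_1 = [5·p_1/p_2]^(2).
Substitute x_2 = (x_2/x_1)·x_1 into the budget: x_1* = m/(p_1 + p_2·(x_2/x_1)).
Numerically x_2/x_1 = 59.171598, so x_1* = 30/(8 + 5.2·59.171598) = 0.095 and x_2* = 59.171598·0.095 = 5.623.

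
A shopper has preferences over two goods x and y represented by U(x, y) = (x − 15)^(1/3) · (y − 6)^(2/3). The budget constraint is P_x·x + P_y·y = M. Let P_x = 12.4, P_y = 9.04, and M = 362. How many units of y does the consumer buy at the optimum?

y* = 14.9794

Discretionary income = 362 − 15·12.4 − 6·9.04 = 121.76; y* = 6 + 2/3·121.76/9.04 = 14.9794.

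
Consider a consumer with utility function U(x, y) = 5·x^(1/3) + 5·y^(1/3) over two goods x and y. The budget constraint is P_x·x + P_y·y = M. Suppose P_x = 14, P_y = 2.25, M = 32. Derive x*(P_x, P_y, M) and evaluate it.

From the CES first-order condition, (y/x)^(2/3) = P_x/P_y.
Solve for the ratio: y/x = [P_x/P_y]^(1.5).
Substitute y = (y/x)·x into the budget: x* = M/(P_x + P_y·(y/x)).
Numerically y/x = 15.520949, so x* = 32/(14 + 2.25·15.520949) = 0.6541.

x* = 0.6541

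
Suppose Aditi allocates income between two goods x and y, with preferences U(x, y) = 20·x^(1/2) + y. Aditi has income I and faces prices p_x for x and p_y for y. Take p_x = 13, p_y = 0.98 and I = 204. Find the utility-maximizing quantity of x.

Set MRS = p_x/p_y: 10·x^(−1/2) = p_x/p_y.
Solve: √x = 10·p_y/p_x, so x*(p_x,p_y) = (10·p_y/p_x)², and y* = (I − p_x·x*)/p_y.
Plugging in: x* = (10·0.98/13)² = 0.5683.

x* = 0.5683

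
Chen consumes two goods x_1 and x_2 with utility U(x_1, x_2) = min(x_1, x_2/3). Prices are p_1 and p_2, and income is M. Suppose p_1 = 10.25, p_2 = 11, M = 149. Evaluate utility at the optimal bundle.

Demand: x_1*(p_1,p_2,M) = M/(p_1 + 3·p_2), x_2* = 3·M/(p_1 + 3·p_2).
Here 10.25 + 3·11 = 43.25, giving x_1* = 3.4451 and x_2* = 10.3353.
Utility at the optimum: U(3.4451, 10.3353) = 3.4451.

V = 3.4451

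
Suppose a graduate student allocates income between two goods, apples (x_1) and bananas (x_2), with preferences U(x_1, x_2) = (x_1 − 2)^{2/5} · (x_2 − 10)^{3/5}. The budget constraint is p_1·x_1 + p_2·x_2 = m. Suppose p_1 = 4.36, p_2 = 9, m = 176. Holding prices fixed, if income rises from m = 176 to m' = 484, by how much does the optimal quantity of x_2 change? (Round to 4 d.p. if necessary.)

After buying the subsistence bundle (2, 10), a share 0.4 of the remaining income goes to x_1: x_1* = 2 + 0.4·(m − 2p_1 − 10p_2)/p_1.
Discretionary income = 176 − 2·4.36 − 10·9 = 77.28; x_2* = 10 + 0.6·77.28/9 = 15.152.
At m' = 484: x_2* = 35.6853. Change: 35.6853 − 15.152 = 20.5333.

Δx_2* = 20.5333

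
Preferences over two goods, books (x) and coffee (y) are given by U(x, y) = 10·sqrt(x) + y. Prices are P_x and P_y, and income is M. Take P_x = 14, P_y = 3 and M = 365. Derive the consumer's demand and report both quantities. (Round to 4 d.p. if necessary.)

Set MRS = P_x/P_y: 5·x^(−1/2) = P_x/P_y.
Thus x* = (5·P_y/P_x)² — independent of M — with the rest of income spent on y.
Plugging in: x* = (5·3/14)² = 1.148, y* = 116.3095.

x* = 1.148, y* = 116.3095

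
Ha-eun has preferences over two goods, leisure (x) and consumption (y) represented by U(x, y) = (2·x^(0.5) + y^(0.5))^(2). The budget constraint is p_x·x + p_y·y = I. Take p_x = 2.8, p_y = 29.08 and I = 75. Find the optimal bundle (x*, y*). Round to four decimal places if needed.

x* = 26.1561, y* = 0.0606

MRS = MU_x/MU_y = 2·(y/x)^(0.5). Set equal to p_x/p_y.
Hence y/x = ((1/2)·p_x/p_y)^(1/(0.5)), i.e. raised to the 2 power.
Substitute y = (y/x)·x into the budget: x* = I/(p_x + p_y·(y/x)).
Numerically y/x = 0.002318, so x* = 75/(2.8 + 29.08·0.002318) = 26.1561 and y* = 0.002318·26.1561 = 0.0606.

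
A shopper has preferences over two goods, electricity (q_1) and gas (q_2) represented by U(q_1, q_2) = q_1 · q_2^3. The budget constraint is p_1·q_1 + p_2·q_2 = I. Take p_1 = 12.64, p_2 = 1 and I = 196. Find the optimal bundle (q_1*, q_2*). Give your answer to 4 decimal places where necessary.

q_1* = 3.8766, q_2* = 147

The MRS is (1/3)·q_2/q_1. Set MRS = p_1/p_2.
Rearranging, p_2·q_2 = 3·p_1·q_1. Substituting into the budget gives p_1·q_1·(1 + 3) = I.
Demand: q_1*(p_1,p_2,I) = 0.25·I/p_1 and q_2* = 0.75·I/p_2.
At p_1=12.64, p_2=1, I=196: q_1* = 0.25·196/12.64 = 3.8766, q_2* = 147.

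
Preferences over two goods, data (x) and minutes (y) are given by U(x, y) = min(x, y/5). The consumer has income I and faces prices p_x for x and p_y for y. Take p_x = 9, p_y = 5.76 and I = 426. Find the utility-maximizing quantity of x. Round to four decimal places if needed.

With perfect complements, no substitution: consume in ratio x:y = 1:5.
Budget: p_x·x + p_y·5·x = I, so (p_x + 5·p_y)·x = I.
Demand: x*(p_x,p_y,I) = I/(p_x + 5·p_y), y* = 5·I/(p_x + 5·p_y).
Here 9 + 5·5.76 = 37.8, giving x* = 11.2698.

x* = 11.2698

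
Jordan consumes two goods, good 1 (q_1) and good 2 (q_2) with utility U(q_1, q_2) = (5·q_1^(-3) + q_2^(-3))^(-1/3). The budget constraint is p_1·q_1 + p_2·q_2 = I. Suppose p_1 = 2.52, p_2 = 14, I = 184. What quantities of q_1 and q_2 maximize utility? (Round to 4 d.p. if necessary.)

q_1* = 21.3501, q_2* = 9.2998

MRS = MU_q_1/MU_q_2 = 5·(q_2/q_1)^(4). Set equal to p_1/p_2.
Hence q_2/q_1 = ((1/5)·p_1/p_2)^(1/(4)), i.e. raised to the 0.25 power.
With the ratio pinned down, the budget gives q_1* = I/(p_1 + p_2·(q_2/q_1)) and q_2* = (q_2/q_1)·q_1*.
Numerically q_2/q_1 = 0.435588, so q_1* = 184/(2.52 + 14·0.435588) = 21.3501 and q_2* = 0.435588·21.3501 = 9.2998.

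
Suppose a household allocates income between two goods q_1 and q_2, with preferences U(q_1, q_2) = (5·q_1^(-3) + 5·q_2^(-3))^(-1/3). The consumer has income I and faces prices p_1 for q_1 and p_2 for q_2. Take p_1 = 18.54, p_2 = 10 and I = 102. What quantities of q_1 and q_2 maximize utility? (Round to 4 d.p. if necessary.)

q_1* = 3.3765, q_2* = 3.94

Numerically q_2/q_1 = 1.166883, so q_1* = 102/(18.54 + 10·1.166883) = 3.3765 and q_2* = 1.166883·3.3765 = 3.94.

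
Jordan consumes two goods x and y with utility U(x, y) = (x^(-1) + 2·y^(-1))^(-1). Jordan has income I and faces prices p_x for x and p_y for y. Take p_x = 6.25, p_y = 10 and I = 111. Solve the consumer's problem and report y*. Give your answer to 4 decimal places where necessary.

y* = 7.1199

MRS = MU_x/MU_y = (1/2)·(y/x)^(2). Set equal to p_x/p_y.
Hence y/x = (2·p_x/p_y)^(1/(2)), i.e. raised to the 0.5 power.
Substitute y = (y/x)·x into the budget: x* = I/(p_x + p_y·(y/x)).
Numerically y/x = 1.118034, so x* = 111/(6.25 + 10·1.118034) = 6.3682 and y* = 1.118034·6.3682 = 7.1199.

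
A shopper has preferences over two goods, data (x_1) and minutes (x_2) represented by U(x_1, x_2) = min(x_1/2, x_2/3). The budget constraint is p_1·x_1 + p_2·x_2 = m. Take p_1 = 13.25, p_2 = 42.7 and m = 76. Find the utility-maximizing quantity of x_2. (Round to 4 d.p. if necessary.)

x_2* = 1.4748

With perfect complements, no substitution: consume in ratio x_1:x_2 = 2:3.
Budget: p_1·x_1 + p_2·(3/2)·x_1 = m, so (2·p_1 + 3·p_2)·x_1 = 2·m.
Demand: x_1*(p_1,p_2,m) = 2·m/(2·p_1 + 3·p_2), x_2* = 3·m/(2·p_1 + 3·p_2).
Here 2·13.25 + 3·42.7 = 154.6, giving x_2* = 1.4748.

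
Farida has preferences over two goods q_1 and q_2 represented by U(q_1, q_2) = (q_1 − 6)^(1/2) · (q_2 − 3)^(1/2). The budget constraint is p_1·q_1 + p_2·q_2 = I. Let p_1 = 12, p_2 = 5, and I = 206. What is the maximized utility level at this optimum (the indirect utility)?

Let q_1' = q_1−6, q_2' = q_2−3. MRS = q_2'/q_1' = p_1/p_2.
Substituting into the budget: q_1* = 6 + 0.5·(I − 6·p_1 − 3·p_2)/p_1, and q_2* = 3 + 0.5·(…)/p_2.
Discretionary income = 206 − 6·12 − 3·5 = 119; q_1* = 6 + 0.5·119/12 = 10.9583; q_2* = 3 + 0.5·119/5 = 14.9.
Utility at the optimum: U(10.9583, 14.9) = 7.6814.

V = 7.6814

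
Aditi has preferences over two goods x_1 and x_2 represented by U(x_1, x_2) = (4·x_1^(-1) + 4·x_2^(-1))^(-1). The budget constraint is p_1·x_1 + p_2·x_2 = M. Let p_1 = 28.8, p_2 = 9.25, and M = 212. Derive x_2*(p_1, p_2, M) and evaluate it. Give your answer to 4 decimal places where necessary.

x_2* = 8.2904

MRS = MU_x_1/MU_x_2 = (x_2/x_1)^(2). Set equal to p_1/p_2.
Hence x_2/x_1 = (p_1/p_2)^(1/(2)), i.e. raised to the 0.5 power.
With the ratio pinned down, the budget gives x_1* = M/(p_1 + p_2·(x_2/x_1)) and x_2* = (x_2/x_1)·x_1*.
Numerically x_2/x_1 = 1.764515, so x_1* = 212/(28.8 + 9.25·1.764515) = 4.6984 and x_2* = 1.764515·4.6984 = 8.2904.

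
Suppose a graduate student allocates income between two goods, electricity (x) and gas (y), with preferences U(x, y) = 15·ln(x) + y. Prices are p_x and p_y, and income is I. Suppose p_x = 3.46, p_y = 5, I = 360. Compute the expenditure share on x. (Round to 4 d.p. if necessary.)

share on x = 0.2083

Set MRS = p_x/p_y: (15/x)/1 = p_x/p_y.
So x*(p_x,p_y) = 15·p_y/p_x, independent of income; and y* = (I − 15·p_y)/p_y.
At the given prices: x* = 15·5/3.46 = 21.6763, and y* = 57.
Expenditure on x: 3.46·21.6763 = 75; share = 0.2083.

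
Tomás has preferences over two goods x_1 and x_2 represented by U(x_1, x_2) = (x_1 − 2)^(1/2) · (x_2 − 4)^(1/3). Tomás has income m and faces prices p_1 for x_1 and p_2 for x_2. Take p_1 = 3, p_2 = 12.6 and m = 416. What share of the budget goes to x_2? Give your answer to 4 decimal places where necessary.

This is Cobb-Douglas in (x_1−2, x_2−4): tangency gives 0.5·p_2·(x_2−4) = 1/3·p_1·(x_1−2).
After buying the subsistence bundle (2, 4), a share 0.6 of the remaining income goes to x_1: x_1* = 2 + 0.6·(m − 2p_1 − 4p_2)/p_1.
Discretionary income = 416 − 2·3 − 4·12.6 = 359.6; x_1* = 2 + 0.6·359.6/3 = 73.92; x_2* = 4 + 0.4·359.6/12.6 = 15.4159.
Expenditure on x_2: 12.6·15.4159 = 194.24; share = 0.4669.

share on x_2 = 0.4669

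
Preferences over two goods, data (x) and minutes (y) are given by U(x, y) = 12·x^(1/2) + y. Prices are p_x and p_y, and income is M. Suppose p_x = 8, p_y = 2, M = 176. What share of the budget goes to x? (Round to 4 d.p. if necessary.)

share on x = 0.1023

MU_x = 6/√x, MU_y = 1. Tangency: 6/√x = p_x/p_y.
Solve: √x = 6·p_y/p_x, so x*(p_x,p_y) = (6·p_y/p_x)², and y* = (M − p_x·x*)/p_y.
Plugging in: x* = (6·2/8)² = 2.25, y* = 79.
Expenditure on x: 8·2.25 = 18; share = 0.1023.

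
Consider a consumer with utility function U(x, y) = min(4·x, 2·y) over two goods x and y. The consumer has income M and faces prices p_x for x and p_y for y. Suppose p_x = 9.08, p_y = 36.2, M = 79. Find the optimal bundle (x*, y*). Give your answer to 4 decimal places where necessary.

x* = 0.9696, y* = 1.9391

With perfect complements, no substitution: consume in ratio x:y = 2:4.
Budget: p_x·x + p_y·2·x = M, so (2·p_x + 4·p_y)·x = 2·M.
Demand: x*(p_x,p_y,M) = 2·M/(2·p_x + 4·p_y), y* = 4·M/(2·p_x + 4·p_y).
Here 2·9.08 + 4·36.2 = 162.96, giving x* = 0.9696 and y* = 1.9391.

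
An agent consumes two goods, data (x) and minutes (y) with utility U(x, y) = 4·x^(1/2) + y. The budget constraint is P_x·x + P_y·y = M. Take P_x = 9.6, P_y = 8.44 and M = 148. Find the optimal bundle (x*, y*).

Set MRS = P_x/P_y: 2·x^(−1/2) = P_x/P_y.
Thus x* = (2·P_y/P_x)² — independent of M — with the rest of income spent on y.
Plugging in: x* = (2·8.44/9.6)² = 3.0917, y* = 14.0189.

x* = 3.0917, y* = 14.0189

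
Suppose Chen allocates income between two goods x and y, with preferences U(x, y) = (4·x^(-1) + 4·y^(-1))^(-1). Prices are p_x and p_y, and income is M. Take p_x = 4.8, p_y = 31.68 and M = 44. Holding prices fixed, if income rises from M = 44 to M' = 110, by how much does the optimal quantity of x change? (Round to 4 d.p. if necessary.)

MU_x ∝ 4·x^(-2), MU_y ∝ 4·y^(-2), so MRS = (y/x)^(2) = p_x/p_y.
Hence y/x = (p_x/p_y)^(1/(2)), i.e. raised to the 0.5 power.
Substitute y = (y/x)·x into the budget: x* = M/(p_x + p_y·(y/x)).
Numerically y/x = 0.389249, so x* = 44/(4.8 + 31.68·0.389249) = 2.5684.
At M' = 110: x* = 6.4209. Change: 6.4209 − 2.5684 = 3.8526.

Δx* = 3.8526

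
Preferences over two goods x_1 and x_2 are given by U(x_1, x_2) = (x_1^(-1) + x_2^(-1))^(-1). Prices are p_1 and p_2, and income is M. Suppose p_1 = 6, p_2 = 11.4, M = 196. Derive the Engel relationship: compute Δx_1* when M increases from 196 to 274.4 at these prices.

From the CES first-order condition, (x_2/x_1)^(2) = p_1/p_2.
Solve for the ratio: x_2/x_1 = [p_1/p_2]^(0.5).
With the ratio pinned down, the budget gives x_1* = M/(p_1 + p_2·(x_2/x_1)) and x_2* = (x_2/x_1)·x_1*.
Numerically x_2/x_1 = 0.725476, so x_1* = 196/(6 + 11.4·0.725476) = 13.7347.
At M' = 274.4: x_1* = 19.2286. Change: 19.2286 − 13.7347 = 5.4939.

Δx_1* = 5.4939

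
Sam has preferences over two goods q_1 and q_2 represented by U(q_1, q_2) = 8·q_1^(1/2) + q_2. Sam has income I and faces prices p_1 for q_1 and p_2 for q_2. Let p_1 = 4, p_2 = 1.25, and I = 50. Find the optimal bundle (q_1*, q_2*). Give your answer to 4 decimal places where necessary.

q_1* = 1.5625, q_2* = 35

Set MRS = p_1/p_2: 4·q_1^(−1/2) = p_1/p_2.
Solve: √q_1 = 4·p_2/p_1, so q_1*(p_1,p_2) = (4·p_2/p_1)², and q_2* = (I − p_1·q_1*)/p_2.
Plugging in: q_1* = (4·1.25/4)² = 1.5625, q_2* = 35.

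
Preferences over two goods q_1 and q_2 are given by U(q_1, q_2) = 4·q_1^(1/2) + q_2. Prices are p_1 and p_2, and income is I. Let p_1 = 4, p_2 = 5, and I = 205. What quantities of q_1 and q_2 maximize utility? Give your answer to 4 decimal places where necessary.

q_1* = 6.25, q_2* = 36

MU_q_1 = 2/√q_1, MU_q_2 = 1. Tangency: 2/√q_1 = p_1/p_2.
Thus q_1* = (2·p_2/p_1)² — independent of I — with the rest of income spent on q_2.
Plugging in: q_1* = (2·5/4)² = 6.25, q_2* = 36.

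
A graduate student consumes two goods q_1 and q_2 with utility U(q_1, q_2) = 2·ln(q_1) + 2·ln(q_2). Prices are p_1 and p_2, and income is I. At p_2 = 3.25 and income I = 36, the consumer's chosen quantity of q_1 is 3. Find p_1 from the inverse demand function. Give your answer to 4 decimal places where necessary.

MU_q_1/MU_q_2 = (2·q_2)/(2·q_1); tangency sets this equal to p_1/p_2.
Rearranging, p_2·q_2 = p_1·q_1. Substituting into the budget gives p_1·q_1·(1 + 1) = I.
Demand: q_1*(p_1,p_2,I) = 0.5·I/p_1 and q_2* = 0.5·I/p_2.
Set q_1* = 3 in the demand function and solve for p_1: p_1 = 6.

p_1 = 6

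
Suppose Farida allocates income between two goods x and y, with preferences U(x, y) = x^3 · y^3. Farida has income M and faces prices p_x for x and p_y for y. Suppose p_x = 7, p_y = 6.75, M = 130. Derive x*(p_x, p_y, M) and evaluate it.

Demand: x*(p_x,p_y,M) = 0.5·M/p_x and y* = 0.5·M/p_y.
At p_x=7, p_y=6.75, M=130: x* = 0.5·130/7 = 9.2857.

x* = 9.2857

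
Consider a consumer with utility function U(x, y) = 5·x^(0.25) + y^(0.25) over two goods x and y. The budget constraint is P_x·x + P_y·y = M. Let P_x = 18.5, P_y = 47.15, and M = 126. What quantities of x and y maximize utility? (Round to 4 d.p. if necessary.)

MU_x ∝ 5·x^(-0.75), MU_y ∝ y^(-0.75), so MRS = 5·(y/x)^(0.75) = P_x/P_y.
Hence y/x = ((1/5)·P_x/P_y)^(1/(0.75)), i.e. raised to the 4/3 power.
With the ratio pinned down, the budget gives x* = M/(P_x + P_y·(y/x)) and y* = (y/x)·x*.
Numerically y/x = 0.033596, so x* = 126/(18.5 + 47.15·0.033596) = 6.2736 and y* = 0.033596·6.2736 = 0.2108.

x* = 6.2736, y* = 0.2108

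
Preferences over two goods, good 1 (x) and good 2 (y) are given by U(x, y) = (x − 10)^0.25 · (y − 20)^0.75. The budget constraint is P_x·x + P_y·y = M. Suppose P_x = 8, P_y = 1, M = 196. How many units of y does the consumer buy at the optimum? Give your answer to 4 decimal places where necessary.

MRS = (1/3)·(y−20)/(x−10). Tangency with P_x/P_y gives y−20 = 3·(P_x/P_y)·(x−10).
Substituting into the budget: x* = 10 + 0.25·(M − 10·P_x − 20·P_y)/P_x, and y* = 20 + 0.75·(…)/P_y.
Discretionary income = 196 − 10·8 − 20·1 = 96; y* = 20 + 0.75·96/1 = 92.

y* = 92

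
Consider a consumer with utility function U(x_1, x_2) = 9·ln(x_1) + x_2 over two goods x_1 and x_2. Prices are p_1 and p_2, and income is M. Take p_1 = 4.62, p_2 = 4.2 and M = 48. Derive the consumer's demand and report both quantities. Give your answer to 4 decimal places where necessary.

At the given prices: x_1* = 9·4.2/4.62 = 8.1818, and x_2* = 2.4286.

x_1* = 8.1818, x_2* = 2.4286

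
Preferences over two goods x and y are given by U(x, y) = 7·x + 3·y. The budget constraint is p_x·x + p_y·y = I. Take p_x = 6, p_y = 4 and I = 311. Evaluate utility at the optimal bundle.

Linear utility — the consumer picks whichever good has higher MU/price: 7/6 = 1.1667 vs 3/4 = 0.75.
x gives more utility per dollar, so spend all income on x: x* = I/p_x, y* = 0.
Numerically: x* = 51.8333, y* = 0.
Utility at the optimum: U(51.8333, 0) = 362.8333.

V = 362.8333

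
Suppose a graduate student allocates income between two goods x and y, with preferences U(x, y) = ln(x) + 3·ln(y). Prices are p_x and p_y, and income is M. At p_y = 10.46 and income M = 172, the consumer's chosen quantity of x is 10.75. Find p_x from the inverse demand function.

Tangency: MRS = (1/3)·y/x = p_x/p_y.
Rearranging, p_y·y = 3·p_x·x. Substituting into the budget gives p_x·x·(1 + 3) = M.
Demand: x*(p_x,p_y,M) = 0.25·M/p_x and y* = 0.75·M/p_y.
Set x* = 10.75 in the demand function and solve for p_x: p_x = 4.

p_x = 4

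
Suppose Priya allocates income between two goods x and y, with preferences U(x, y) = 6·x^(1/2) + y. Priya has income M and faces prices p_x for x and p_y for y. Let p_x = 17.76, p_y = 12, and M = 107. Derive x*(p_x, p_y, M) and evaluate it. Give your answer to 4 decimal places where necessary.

x* = 4.1088

Set MRS = p_x/p_y: 3·x^(−1/2) = p_x/p_y.
Thus x* = (3·p_y/p_x)² — independent of M — with the rest of income spent on y.
Plugging in: x* = (3·12/17.76)² = 4.1088.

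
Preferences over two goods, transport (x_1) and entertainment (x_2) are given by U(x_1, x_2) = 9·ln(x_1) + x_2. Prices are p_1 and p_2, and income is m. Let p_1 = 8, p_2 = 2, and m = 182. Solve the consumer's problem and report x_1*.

Set MRS = p_1/p_2: (9/x_1)/1 = p_1/p_2.
So x_1*(p_1,p_2) = 9·p_2/p_1, independent of income; and x_2* = (m − 9·p_2)/p_2.
At the given prices: x_1* = 9·2/8 = 2.25.

x_1* = 2.25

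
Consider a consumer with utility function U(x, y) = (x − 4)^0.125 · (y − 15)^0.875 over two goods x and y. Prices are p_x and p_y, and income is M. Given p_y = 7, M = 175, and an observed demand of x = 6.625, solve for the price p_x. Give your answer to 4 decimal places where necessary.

p_x = 2.8

Let x' = x−4, y' = y−15. MRS = (1/7)·y'/x' = p_x/p_y.
After buying the subsistence bundle (4, 15), a share 0.125 of the remaining income goes to x: x* = 4 + 0.125·(M − 4p_x − 15p_y)/p_x.
Set x* = 6.625 in the demand function and solve for p_x: p_x = 2.8.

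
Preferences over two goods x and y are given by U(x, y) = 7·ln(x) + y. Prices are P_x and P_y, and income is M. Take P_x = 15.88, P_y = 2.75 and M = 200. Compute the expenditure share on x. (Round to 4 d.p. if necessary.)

share on x = 0.0963

MU_x = 7/x, MU_y = 1. Tangency: 7/x = P_x/P_y.
So x*(P_x,P_y) = 7·P_y/P_x, independent of income; and y* = (M − 7·P_y)/P_y.
At the given prices: x* = 7·2.75/15.88 = 1.2122, and y* = 65.7273.
Expenditure on x: 15.88·1.2122 = 19.25; share = 0.0963.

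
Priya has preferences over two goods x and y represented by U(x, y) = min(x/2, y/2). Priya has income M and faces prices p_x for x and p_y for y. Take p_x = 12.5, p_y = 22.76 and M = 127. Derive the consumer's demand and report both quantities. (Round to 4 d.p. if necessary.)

Leontief preferences: the optimum is at the kink where x/2 = y/2, i.e. y = x.
Budget: p_x·x + p_y·x = M, so (2·p_x + 2·p_y)·x = 2·M.
Demand: x*(p_x,p_y,M) = 2·M/(2·p_x + 2·p_y), y* = 2·M/(2·p_x + 2·p_y).
Here 2·12.5 + 2·22.76 = 70.52, giving x* = 3.6018 and y* = 3.6018.

x* = 3.6018, y* = 3.6018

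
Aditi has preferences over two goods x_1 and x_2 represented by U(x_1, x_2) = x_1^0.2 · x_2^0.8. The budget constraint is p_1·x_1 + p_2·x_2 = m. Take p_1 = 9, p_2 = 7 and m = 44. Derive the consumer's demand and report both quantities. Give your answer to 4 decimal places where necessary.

MU_x_1/MU_x_2 = (0.2·x_2)/(0.8·x_1); tangency sets this equal to p_1/p_2.
So 0.2·p_2·x_2 = 0.8·p_1·x_1; combined with the budget, a share 0.2 of income goes to x_1.
Demand: x_1*(p_1,p_2,m) = 0.2·m/p_1 and x_2* = 0.8·m/p_2.
At p_1=9, p_2=7, m=44: x_1* = 0.2·44/9 = 0.9778, x_2* = 5.0286.

x_1* = 0.9778, x_2* = 5.0286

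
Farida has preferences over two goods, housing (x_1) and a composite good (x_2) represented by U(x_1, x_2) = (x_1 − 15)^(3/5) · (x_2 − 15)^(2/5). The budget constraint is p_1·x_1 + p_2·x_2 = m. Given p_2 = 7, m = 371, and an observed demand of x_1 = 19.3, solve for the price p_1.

p_1 = 12

MRS = (3/2)·(x_2−15)/(x_1−15). Tangency with p_1/p_2 gives x_2−15 = (2/3)·(p_1/p_2)·(x_1−15).
After buying the subsistence bundle (15, 15), a share 0.6 of the remaining income goes to x_1: x_1* = 15 + 0.6·(m − 15p_1 − 15p_2)/p_1.
Set x_1* = 19.3 in the demand function and solve for p_1: p_1 = 12.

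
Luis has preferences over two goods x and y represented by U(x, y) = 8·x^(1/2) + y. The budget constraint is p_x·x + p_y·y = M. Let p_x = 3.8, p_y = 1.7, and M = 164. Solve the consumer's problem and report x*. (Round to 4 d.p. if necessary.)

Utility is quasi-linear in y; the FOC for x is 4/√x = p_x/p_y.
Thus x* = (4·p_y/p_x)² — independent of M — with the rest of income spent on y.
Plugging in: x* = (4·1.7/3.8)² = 3.2022.

x* = 3.2022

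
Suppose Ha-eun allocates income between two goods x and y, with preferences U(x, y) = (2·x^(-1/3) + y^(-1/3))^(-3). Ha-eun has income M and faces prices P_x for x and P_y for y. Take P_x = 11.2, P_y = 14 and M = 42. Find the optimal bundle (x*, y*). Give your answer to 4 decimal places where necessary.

x* = 2.3024, y* = 1.1581

Numerically y/x = 0.502973, so x* = 42/(11.2 + 14·0.502973) = 2.3024 and y* = 0.502973·2.3024 = 1.1581.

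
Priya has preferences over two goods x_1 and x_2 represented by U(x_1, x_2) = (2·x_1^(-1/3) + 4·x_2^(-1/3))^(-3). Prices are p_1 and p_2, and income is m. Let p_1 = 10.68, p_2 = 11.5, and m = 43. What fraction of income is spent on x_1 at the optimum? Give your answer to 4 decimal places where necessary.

MRS = MU_x_1/MU_x_2 = (1/2)·(x_2/x_1)^(4/3). Set equal to p_1/p_2.
Solve for the ratio: x_2/x_1 = [2·p_1/p_2]^(0.75).
Substitute x_2 = (x_2/x_1)·x_1 into the budget: x_1* = m/(p_1 + p_2·(x_2/x_1)).
Numerically x_2/x_1 = 1.591027, so x_1* = 43/(10.68 + 11.5·1.591027) = 1.4839 and x_2* = 1.591027·1.4839 = 2.361.
Expenditure on x_1: 10.68·1.4839 = 15.8485; share = 0.3686.

share on x_1 = 0.3686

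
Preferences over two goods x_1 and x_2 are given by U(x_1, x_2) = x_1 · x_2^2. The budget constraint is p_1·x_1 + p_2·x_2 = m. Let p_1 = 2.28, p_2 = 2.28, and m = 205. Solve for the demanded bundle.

x_1* = 29.9708, x_2* = 59.9415

MU_x_1/MU_x_2 = (x_2)/(2·x_1); tangency sets this equal to p_1/p_2.
Rearranging, p_2·x_2 = 2·p_1·x_1. Substituting into the budget gives p_1·x_1·(1 + 2) = m.
Demand: x_1*(p_1,p_2,m) = 1/3·m/p_1 and x_2* = 2/3·m/p_2.
At p_1=2.28, p_2=2.28, m=205: x_1* = 1/3·205/2.28 = 29.9708, x_2* = 59.9415.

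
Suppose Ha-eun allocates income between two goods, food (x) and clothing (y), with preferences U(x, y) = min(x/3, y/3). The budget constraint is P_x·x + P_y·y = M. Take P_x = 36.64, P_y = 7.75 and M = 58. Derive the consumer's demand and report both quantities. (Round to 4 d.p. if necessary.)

With perfect complements, no substitution: consume in ratio x:y = 3:3.
Budget: P_x·x + P_y·x = M, so (3·P_x + 3·P_y)·x = 3·M.
Demand: x*(P_x,P_y,M) = 3·M/(3·P_x + 3·P_y), y* = 3·M/(3·P_x + 3·P_y).
Here 3·36.64 + 3·7.75 = 133.17, giving x* = 1.3066 and y* = 1.3066.

x* = 1.3066, y* = 1.3066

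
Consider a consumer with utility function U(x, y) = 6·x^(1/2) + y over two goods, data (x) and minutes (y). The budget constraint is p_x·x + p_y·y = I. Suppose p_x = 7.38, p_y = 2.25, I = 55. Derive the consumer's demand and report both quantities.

x* = 0.8366, y* = 21.7005

Utility is quasi-linear in y; the FOC for x is 3/√x = p_x/p_y.
Thus x* = (3·p_y/p_x)² — independent of I — with the rest of income spent on y.
Plugging in: x* = (3·2.25/7.38)² = 0.8366, y* = 21.7005.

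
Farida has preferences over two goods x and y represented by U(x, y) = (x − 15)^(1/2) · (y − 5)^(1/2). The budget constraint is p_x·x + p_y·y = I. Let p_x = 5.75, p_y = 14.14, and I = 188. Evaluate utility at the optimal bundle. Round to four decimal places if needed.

V = 1.7218

Let x' = x−15, y' = y−5. MRS = y'/x' = p_x/p_y.
After buying the subsistence bundle (15, 5), a share 0.5 of the remaining income goes to x: x* = 15 + 0.5·(I − 15p_x − 5p_y)/p_x.
Discretionary income = 188 − 15·5.75 − 5·14.14 = 31.05; x* = 15 + 0.5·31.05/5.75 = 17.7; y* = 5 + 0.5·31.05/14.14 = 6.0979.
Utility at the optimum: U(17.7, 6.0979) = 1.7218.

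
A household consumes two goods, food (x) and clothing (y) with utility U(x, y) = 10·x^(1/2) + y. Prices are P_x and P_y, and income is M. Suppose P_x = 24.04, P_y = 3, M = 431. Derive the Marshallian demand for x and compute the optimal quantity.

Solve: √x = 5·P_y/P_x, so x*(P_x,P_y) = (5·P_y/P_x)², and y* = (M − P_x·x*)/P_y.
Plugging in: x* = (5·3/24.04)² = 0.3893.

x* = 0.3893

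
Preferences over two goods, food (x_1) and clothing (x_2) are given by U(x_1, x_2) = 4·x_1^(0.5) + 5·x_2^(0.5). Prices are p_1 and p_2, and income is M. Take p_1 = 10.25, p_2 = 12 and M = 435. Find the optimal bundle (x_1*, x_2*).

MU_x_1 ∝ 4·x_1^(-0.5), MU_x_2 ∝ 5·x_2^(-0.5), so MRS = (4/5)·(x_2/x_1)^(0.5) = p_1/p_2.
Hence x_2/x_1 = ((5/4)·p_1/p_2)^(1/(0.5)), i.e. raised to the 2 power.
With the ratio pinned down, the budget gives x_1* = M/(p_1 + p_2·(x_2/x_1)) and x_2* = (x_2/x_1)·x_1*.
Numerically x_2/x_1 = 1.140001, so x_1* = 435/(10.25 + 12·1.140001) = 18.178 and x_2* = 1.140001·18.178 = 20.723.

x_1* = 18.178, x_2* = 20.723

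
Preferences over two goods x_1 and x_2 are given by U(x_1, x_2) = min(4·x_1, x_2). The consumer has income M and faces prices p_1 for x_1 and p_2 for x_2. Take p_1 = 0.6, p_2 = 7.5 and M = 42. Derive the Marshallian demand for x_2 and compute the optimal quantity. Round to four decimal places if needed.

With perfect complements, no substitution: consume in ratio x_1:x_2 = 1:4.
Budget: p_1·x_1 + p_2·4·x_1 = M, so (p_1 + 4·p_2)·x_1 = M.
Demand: x_1*(p_1,p_2,M) = M/(p_1 + 4·p_2), x_2* = 4·M/(p_1 + 4·p_2).
Here 0.6 + 4·7.5 = 30.6, giving x_2* = 5.4902.

x_2* = 5.4902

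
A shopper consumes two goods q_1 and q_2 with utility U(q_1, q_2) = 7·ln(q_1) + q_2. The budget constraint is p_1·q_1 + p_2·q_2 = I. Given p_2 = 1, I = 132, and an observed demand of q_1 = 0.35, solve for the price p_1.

Set MRS = p_1/p_2: (7/q_1)/1 = p_1/p_2.
So q_1*(p_1,p_2) = 7·p_2/p_1, independent of income; and q_2* = (I − 7·p_2)/p_2.
Set q_1* = 0.35 in the demand function and solve for p_1: p_1 = 20.

p_1 = 20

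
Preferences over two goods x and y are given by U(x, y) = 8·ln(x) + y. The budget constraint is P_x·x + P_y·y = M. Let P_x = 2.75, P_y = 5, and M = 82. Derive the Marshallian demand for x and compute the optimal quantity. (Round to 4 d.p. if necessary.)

x* = 14.5455

MU_x = 8/x, MU_y = 1. Tangency: 8/x = P_x/P_y.
So x*(P_x,P_y) = 8·P_y/P_x, independent of income; and y* = (M − 8·P_y)/P_y.
At the given prices: x* = 8·5/2.75 = 14.5455.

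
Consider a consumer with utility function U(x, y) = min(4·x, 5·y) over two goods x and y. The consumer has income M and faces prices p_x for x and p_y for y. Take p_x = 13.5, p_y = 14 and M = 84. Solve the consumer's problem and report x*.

With perfect complements, no substitution: consume in ratio x:y = 5:4.
Budget: p_x·x + p_y·(4/5)·x = M, so (5·p_x + 4·p_y)·x = 5·M.
Demand: x*(p_x,p_y,M) = 5·M/(5·p_x + 4·p_y), y* = 4·M/(5·p_x + 4·p_y).
Here 5·13.5 + 4·14 = 123.5, giving x* = 3.4008.

x* = 3.4008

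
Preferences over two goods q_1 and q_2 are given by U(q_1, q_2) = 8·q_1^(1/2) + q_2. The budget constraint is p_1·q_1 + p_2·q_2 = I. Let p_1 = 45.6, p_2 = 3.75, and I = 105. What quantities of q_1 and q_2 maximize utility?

q_1* = 0.1082, q_2* = 26.6842

Utility is quasi-linear in q_2; the FOC for q_1 is 4/√q_1 = p_1/p_2.
Thus q_1* = (4·p_2/p_1)² — independent of I — with the rest of income spent on q_2.
Plugging in: q_1* = (4·3.75/45.6)² = 0.1082, q_2* = 26.6842.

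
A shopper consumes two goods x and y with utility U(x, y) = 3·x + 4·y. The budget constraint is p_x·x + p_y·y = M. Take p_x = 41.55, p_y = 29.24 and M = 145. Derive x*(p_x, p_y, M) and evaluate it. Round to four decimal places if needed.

y gives more utility per dollar, so spend all income on y: y* = M/p_y, x* = 0.
Numerically: x* = 0, y* = 4.959.

x* = 0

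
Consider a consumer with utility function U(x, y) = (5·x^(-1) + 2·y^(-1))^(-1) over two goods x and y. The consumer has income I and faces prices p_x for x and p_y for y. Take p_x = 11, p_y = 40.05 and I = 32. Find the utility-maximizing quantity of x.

x* = 1.3182

From the CES first-order condition, (5/2)·(y/x)^(2) = p_x/p_y.
Hence y/x = ((2/5)·p_x/p_y)^(1/(2)), i.e. raised to the 0.5 power.
Substitute y = (y/x)·x into the budget: x* = I/(p_x + p_y·(y/x)).
Numerically y/x = 0.331455, so x* = 32/(11 + 40.05·0.331455) = 1.3182.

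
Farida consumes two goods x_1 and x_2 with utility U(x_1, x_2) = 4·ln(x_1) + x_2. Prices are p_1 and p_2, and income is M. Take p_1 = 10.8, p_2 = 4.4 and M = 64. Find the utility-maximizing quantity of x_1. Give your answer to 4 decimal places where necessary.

x_1* = 1.6296

At the given prices: x_1* = 4·4.4/10.8 = 1.6296.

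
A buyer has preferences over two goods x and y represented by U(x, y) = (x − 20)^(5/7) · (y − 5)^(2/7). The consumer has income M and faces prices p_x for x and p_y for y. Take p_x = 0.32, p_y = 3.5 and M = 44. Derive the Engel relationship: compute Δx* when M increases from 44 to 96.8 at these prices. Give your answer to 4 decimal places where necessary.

This is Cobb-Douglas in (x−20, y−5): tangency gives 5/7·p_y·(y−5) = 2/7·p_x·(x−20).
After buying the subsistence bundle (20, 5), a share 5/7 of the remaining income goes to x: x* = 20 + 5/7·(M − 20p_x − 5p_y)/p_x.
Discretionary income = 44 − 20·0.32 − 5·3.5 = 20.1; x* = 20 + 5/7·20.1/0.32 = 64.8661.
At M' = 96.8: x* = 182.7232. Change: 182.7232 − 64.8661 = 117.8571.

Δx* = 117.8571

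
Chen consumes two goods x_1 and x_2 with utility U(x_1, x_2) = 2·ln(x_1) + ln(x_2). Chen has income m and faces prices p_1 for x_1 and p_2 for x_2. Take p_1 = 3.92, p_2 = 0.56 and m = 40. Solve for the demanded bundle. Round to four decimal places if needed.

x_1* = 6.8027, x_2* = 23.8095

Tangency: MRS = 2·x_2/x_1 = p_1/p_2.
So 2·p_2·x_2 = p_1·x_1; combined with the budget, a share 2/3 of income goes to x_1.
Demand: x_1*(p_1,p_2,m) = 2/3·m/p_1 and x_2* = 1/3·m/p_2.
At p_1=3.92, p_2=0.56, m=40: x_1* = 2/3·40/3.92 = 6.8027, x_2* = 23.8095.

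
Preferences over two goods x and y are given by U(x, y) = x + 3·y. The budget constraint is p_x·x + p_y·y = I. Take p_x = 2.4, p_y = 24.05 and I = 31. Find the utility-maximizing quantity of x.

x gives more utility per dollar, so spend all income on x: x* = I/p_x, y* = 0.
Numerically: x* = 12.9167, y* = 0.

x* = 12.9167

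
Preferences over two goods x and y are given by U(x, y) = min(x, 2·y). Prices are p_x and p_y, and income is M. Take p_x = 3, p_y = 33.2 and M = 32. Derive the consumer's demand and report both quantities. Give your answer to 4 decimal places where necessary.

x* = 1.6327, y* = 0.8163

Leontief preferences: the optimum is at the kink where x/2 = y/1, i.e. y = (1/2)·x.
Budget: p_x·x + p_y·(1/2)·x = M, so (2·p_x + p_y)·x = 2·M.
Demand: x*(p_x,p_y,M) = 2·M/(2·p_x + p_y), y* = M/(2·p_x + p_y).
Here 2·3 + 33.2 = 39.2, giving x* = 1.6327 and y* = 0.8163.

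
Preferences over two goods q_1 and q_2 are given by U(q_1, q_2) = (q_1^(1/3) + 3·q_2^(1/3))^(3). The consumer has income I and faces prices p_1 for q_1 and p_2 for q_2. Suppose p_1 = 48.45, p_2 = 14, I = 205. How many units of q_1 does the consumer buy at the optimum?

q_1* = 0.3967

MRS = MU_q_1/MU_q_2 = (1/3)·(q_2/q_1)^(2/3). Set equal to p_1/p_2.
Solve for the ratio: q_2/q_1 = [3·p_1/p_2]^(1.5).
Substitute q_2 = (q_2/q_1)·q_1 into the budget: q_1* = I/(p_1 + p_2·(q_2/q_1)).
Numerically q_2/q_1 = 33.452648, so q_1* = 205/(48.45 + 14·33.452648) = 0.3967.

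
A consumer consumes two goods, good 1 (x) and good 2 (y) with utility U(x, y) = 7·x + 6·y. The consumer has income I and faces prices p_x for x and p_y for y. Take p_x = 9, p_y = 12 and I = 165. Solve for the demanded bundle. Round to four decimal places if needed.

Perfect substitutes: compare marginal utility per dollar. 7/p_x vs 6/p_y → 0.7778 vs 0.5.
x gives more utility per dollar, so spend all income on x: x* = I/p_x, y* = 0.
Numerically: x* = 18.3333, y* = 0.

x* = 18.3333, y* = 0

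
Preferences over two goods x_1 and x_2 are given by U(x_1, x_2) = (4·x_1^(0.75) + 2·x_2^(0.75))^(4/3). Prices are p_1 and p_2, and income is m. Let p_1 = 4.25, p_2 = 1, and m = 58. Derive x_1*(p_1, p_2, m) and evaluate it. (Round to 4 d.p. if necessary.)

Substitute x_2 = (x_2/x_1)·x_1 into the budget: x_1* = m/(p_1 + p_2·(x_2/x_1)).
Numerically x_2/x_1 = 20.390869, so x_1* = 58/(4.25 + 1·20.390869) = 2.3538.

x_1* = 2.3538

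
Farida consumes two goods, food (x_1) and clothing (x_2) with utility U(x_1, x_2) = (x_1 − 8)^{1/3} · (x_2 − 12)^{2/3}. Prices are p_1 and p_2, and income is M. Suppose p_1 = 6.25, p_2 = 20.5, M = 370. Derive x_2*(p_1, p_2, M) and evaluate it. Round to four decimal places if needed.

MRS = (1/2)·(x_2−12)/(x_1−8). Tangency with p_1/p_2 gives x_2−12 = 2·(p_1/p_2)·(x_1−8).
Substituting into the budget: x_1* = 8 + 1/3·(M − 8·p_1 − 12·p_2)/p_1, and x_2* = 12 + 2/3·(…)/p_2.
Discretionary income = 370 − 8·6.25 − 12·20.5 = 74; x_2* = 12 + 2/3·74/20.5 = 14.4065.

x_2* = 14.4065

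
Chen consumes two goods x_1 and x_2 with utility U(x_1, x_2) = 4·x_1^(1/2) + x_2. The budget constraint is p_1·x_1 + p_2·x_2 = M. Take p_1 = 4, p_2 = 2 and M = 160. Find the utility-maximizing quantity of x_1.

x_1* = 1

Utility is quasi-linear in x_2; the FOC for x_1 is 2/√x_1 = p_1/p_2.
Solve: √x_1 = 2·p_2/p_1, so x_1*(p_1,p_2) = (2·p_2/p_1)², and x_2* = (M − p_1·x_1*)/p_2.
Plugging in: x_1* = (2·2/4)² = 1.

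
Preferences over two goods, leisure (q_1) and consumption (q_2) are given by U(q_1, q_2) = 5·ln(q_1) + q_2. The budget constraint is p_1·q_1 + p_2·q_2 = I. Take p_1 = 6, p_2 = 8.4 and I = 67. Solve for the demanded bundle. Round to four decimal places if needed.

q_1* = 7, q_2* = 2.9762

MU_q_1 = 5/q_1, MU_q_2 = 1. Tangency: 5/q_1 = p_1/p_2.
So q_1*(p_1,p_2) = 5·p_2/p_1, independent of income; and q_2* = (I − 5·p_2)/p_2.
At the given prices: q_1* = 5·8.4/6 = 7, and q_2* = 2.9762.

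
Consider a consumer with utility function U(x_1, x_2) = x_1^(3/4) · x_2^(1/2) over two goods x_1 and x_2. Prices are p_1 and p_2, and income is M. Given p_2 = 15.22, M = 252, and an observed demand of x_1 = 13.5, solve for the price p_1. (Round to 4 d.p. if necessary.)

Tangency: MRS = (3/2)·x_2/x_1 = p_1/p_2.
So 0.75·p_2·x_2 = 0.5·p_1·x_1; combined with the budget, a share 0.6 of income goes to x_1.
Demand: x_1*(p_1,p_2,M) = 0.6·M/p_1 and x_2* = 0.4·M/p_2.
Set x_1* = 13.5 in the demand function and solve for p_1: p_1 = 11.2.

p_1 = 11.2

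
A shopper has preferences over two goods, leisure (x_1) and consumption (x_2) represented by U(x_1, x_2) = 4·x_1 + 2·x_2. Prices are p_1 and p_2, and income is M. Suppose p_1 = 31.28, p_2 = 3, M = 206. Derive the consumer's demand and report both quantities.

x_1* = 0, x_2* = 68.6667

Perfect substitutes: compare marginal utility per dollar. 4/p_1 vs 2/p_2 → 0.1279 vs 0.6667.
x_2 gives more utility per dollar, so spend all income on x_2: x_2* = M/p_2, x_1* = 0.
Numerically: x_1* = 0, x_2* = 68.6667.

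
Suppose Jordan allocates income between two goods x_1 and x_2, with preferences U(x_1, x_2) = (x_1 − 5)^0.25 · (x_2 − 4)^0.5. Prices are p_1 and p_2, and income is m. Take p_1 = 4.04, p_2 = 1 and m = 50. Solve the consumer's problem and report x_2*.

x_2* = 21.2

Let x_1' = x_1−5, x_2' = x_2−4. MRS = (1/2)·x_2'/x_1' = p_1/p_2.
Substituting into the budget: x_1* = 5 + 1/3·(m − 5·p_1 − 4·p_2)/p_1, and x_2* = 4 + 2/3·(…)/p_2.
Discretionary income = 50 − 5·4.04 − 4·1 = 25.8; x_2* = 4 + 2/3·25.8/1 = 21.2.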